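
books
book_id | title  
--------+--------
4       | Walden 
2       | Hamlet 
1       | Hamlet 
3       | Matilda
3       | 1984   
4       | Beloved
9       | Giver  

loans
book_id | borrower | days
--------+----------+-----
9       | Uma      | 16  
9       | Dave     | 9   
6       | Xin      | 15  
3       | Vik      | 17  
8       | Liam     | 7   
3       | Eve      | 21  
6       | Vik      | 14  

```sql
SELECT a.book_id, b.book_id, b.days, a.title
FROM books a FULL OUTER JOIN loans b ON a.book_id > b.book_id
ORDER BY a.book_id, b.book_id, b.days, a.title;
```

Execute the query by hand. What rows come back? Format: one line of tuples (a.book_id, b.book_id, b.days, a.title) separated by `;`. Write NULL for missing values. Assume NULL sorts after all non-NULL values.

FULL OUTER JOIN keeps every row from both sides; unmatched rows get NULL for the other side's columns.
Matching on a.book_id > b.book_id.
- book_id=4: 2 matching b row(s), so 2 row(s) emitted.
- book_id=2: no b row matches, row kept with b columns NULL.
- book_id=1: no b row matches, row kept with b columns NULL.
- book_id=3: no b row matches, row kept with b columns NULL.
- book_id=3: no b row matches, row kept with b columns NULL.
- book_id=4: 2 matching b row(s), so 2 row(s) emitted.
- book_id=9: 5 matching b row(s), so 5 row(s) emitted.
- plus 2 unmatched b row(s), each kept with NULL a columns.

(1, NULL, NULL, Hamlet); (2, NULL, NULL, Hamlet); (3, NULL, NULL, 1984); (3, NULL, NULL, Matilda); (4, 3, 17, Beloved); (4, 3, 17, Walden); (4, 3, 21, Beloved); (4, 3, 21, Walden); (9, 3, 17, Giver); (9, 3, 21, Giver); (9, 6, 14, Giver); (9, 6, 15, Giver); (9, 8, 7, Giver); (NULL, 9, 9, NULL); (NULL, 9, 16, NULL)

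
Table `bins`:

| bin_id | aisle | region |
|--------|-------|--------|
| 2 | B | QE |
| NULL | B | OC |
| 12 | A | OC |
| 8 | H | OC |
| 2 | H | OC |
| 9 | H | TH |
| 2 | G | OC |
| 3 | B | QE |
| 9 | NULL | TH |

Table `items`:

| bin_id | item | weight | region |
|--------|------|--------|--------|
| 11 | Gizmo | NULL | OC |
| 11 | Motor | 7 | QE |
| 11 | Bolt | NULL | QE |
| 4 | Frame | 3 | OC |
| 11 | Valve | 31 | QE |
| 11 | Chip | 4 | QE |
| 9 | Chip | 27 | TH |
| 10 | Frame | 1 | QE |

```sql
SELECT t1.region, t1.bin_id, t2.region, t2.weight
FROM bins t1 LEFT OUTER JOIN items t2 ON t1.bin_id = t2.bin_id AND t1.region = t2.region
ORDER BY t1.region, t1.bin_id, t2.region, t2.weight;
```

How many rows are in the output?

LEFT JOIN keeps every row from `bins`; unmatched rows get NULL for `items`'s columns.
Matching on t1.bin_id = t2.bin_id AND t1.region = t2.region. A NULL in a compared column never satisfies the condition.
- t1 (bin_id=2, region=QE) has no partner → padded with NULL.
- t1 (bin_id=NULL, region=OC) has no partner → padded with NULL.
- t1 (bin_id=12, region=OC) has no partner → padded with NULL.
- t1 (bin_id=8, region=OC) has no partner → padded with NULL.
- t1 (bin_id=2, region=OC) has no partner → padded with NULL.
- t1 (bin_id=9, region=TH) pairs with 1 row(s) of t2.
- t1 (bin_id=2, region=OC) has no partner → padded with NULL.
- t1 (bin_id=3, region=QE) has no partner → padded with NULL.
- t1 (bin_id=9, region=TH) pairs with 1 row(s) of t2.
Total: 2 matched + 7 padded = 9 rows.

9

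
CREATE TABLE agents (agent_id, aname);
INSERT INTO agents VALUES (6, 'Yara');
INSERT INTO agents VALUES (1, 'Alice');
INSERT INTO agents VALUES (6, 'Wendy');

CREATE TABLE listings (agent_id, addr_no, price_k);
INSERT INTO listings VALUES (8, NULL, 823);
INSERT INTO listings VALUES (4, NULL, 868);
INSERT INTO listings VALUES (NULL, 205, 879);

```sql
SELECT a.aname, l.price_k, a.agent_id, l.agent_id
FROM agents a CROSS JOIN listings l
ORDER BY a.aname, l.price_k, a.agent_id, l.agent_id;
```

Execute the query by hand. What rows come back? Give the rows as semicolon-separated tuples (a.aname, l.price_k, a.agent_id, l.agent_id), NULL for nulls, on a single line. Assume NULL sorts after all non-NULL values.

(Alice, 823, 1, 8); (Alice, 868, 1, 4); (Alice, 879, 1, NULL); (Wendy, 823, 6, 8); (Wendy, 868, 6, 4); (Wendy, 879, 6, NULL); (Yara, 823, 6, 8); (Yara, 868, 6, 4); (Yara, 879, 6, NULL)

CROSS JOIN pairs every row of `agents` with every row of `listings`: 3 × 3 = 9 rows.
After projecting and ordering:
a.aname | l.price_k | a.agent_id | l.agent_id
Alice | 823 | 1 | 8
Alice | 868 | 1 | 4
Alice | 879 | 1 | NULL
Wendy | 823 | 6 | 8
Wendy | 868 | 6 | 4
Wendy | 879 | 6 | NULL
Yara | 823 | 6 | 8
Yara | 868 | 6 | 4
Yara | 879 | 6 | NULL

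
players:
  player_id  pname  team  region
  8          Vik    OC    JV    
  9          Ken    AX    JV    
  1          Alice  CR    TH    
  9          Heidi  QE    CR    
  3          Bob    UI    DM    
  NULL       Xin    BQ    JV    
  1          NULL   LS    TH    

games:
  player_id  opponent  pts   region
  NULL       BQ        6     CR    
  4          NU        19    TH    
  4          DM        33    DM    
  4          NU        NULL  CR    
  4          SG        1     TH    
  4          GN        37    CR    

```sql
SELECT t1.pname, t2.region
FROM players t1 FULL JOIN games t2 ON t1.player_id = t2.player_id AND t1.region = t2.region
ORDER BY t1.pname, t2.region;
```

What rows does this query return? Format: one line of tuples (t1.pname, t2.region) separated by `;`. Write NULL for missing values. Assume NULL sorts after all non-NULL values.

(Alice, NULL); (Bob, NULL); (Heidi, NULL); (Ken, NULL); (Vik, NULL); (Xin, NULL); (NULL, CR); (NULL, CR); (NULL, CR); (NULL, DM); (NULL, TH); (NULL, TH); (NULL, NULL)

FULL OUTER JOIN keeps every row from both sides; unmatched rows get NULL for the other side's columns.
Matching on t1.player_id = t2.player_id AND t1.region = t2.region. A NULL in a compared column never satisfies the condition.
- t1 (player_id=8, region=JV) has no partner → padded with NULL.
- t1 (player_id=9, region=JV) has no partner → padded with NULL.
- t1 (player_id=1, region=TH) has no partner → padded with NULL.
- t1 (player_id=9, region=CR) has no partner → padded with NULL.
- t1 (player_id=3, region=DM) has no partner → padded with NULL.
- t1 (player_id=NULL, region=JV) has no partner → padded with NULL.
- t1 (player_id=1, region=TH) has no partner → padded with NULL.
- plus 6 unmatched t2 row(s), each kept with NULL t1 columns.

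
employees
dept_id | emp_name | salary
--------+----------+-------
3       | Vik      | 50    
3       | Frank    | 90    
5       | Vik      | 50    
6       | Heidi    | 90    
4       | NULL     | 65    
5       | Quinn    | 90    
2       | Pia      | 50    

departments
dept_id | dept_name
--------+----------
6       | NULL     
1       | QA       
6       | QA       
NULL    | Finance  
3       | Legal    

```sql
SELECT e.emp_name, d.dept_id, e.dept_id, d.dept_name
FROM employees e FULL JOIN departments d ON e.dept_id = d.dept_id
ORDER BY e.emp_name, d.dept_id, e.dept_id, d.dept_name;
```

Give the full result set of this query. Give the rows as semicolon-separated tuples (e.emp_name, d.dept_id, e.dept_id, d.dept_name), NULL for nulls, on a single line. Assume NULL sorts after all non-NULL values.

(Frank, 3, 3, Legal); (Heidi, 6, 6, QA); (Heidi, 6, 6, NULL); (Pia, NULL, 2, NULL); (Quinn, NULL, 5, NULL); (Vik, 3, 3, Legal); (Vik, NULL, 5, NULL); (NULL, 1, NULL, QA); (NULL, NULL, 4, NULL); (NULL, NULL, NULL, Finance)

FULL OUTER JOIN keeps every row from both sides; unmatched rows get NULL for the other side's columns.
Matching on e.dept_id = d.dept_id. A NULL in a compared column never satisfies the condition.
- e[0] dept_id=3 → 1 match(es) in d → 1 row(s).
- e[1] dept_id=3 → 1 match(es) in d → 1 row(s).
- e[2] dept_id=5 → no match; kept with NULLs on the d side.
- e[3] dept_id=6 → 2 match(es) in d → 2 row(s).
- e[4] dept_id=4 → no match; kept with NULLs on the d side.
- e[5] dept_id=5 → no match; kept with NULLs on the d side.
- e[6] dept_id=2 → no match; kept with NULLs on the d side.
- 2 d row(s) had no e match → kept, e columns NULL.
After projecting and ordering:
e.emp_name | d.dept_id | e.dept_id | d.dept_name
Frank | 3 | 3 | Legal
Heidi | 6 | 6 | QA
Heidi | 6 | 6 | NULL
Pia | NULL | 2 | NULL
Quinn | NULL | 5 | NULL
Vik | 3 | 3 | Legal
Vik | NULL | 5 | NULL
NULL | 1 | NULL | QA
NULL | NULL | 4 | NULL
NULL | NULL | NULL | Finance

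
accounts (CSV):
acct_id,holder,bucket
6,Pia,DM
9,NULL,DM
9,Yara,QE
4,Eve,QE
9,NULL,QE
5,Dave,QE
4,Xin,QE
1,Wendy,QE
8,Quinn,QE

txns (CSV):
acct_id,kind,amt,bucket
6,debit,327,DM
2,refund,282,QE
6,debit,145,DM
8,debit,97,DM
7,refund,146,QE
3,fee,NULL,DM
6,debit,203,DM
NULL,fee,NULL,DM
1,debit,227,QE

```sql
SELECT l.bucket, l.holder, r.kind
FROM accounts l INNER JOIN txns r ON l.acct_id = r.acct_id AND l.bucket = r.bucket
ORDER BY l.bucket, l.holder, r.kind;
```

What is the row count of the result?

INNER JOIN keeps only pairs where the ON condition holds.
Matching on l.acct_id = r.acct_id AND l.bucket = r.bucket. A NULL in a compared column never satisfies the condition.
- l row (acct_id=6, bucket=DM): matches 3 r row(s) → 3 output row(s).
- l row (acct_id=9, bucket=DM): no match → dropped.
- l row (acct_id=9, bucket=QE): no match → dropped.
- l row (acct_id=4, bucket=QE): no match → dropped.
- l row (acct_id=9, bucket=QE): no match → dropped.
- l row (acct_id=5, bucket=QE): no match → dropped.
- l row (acct_id=4, bucket=QE): no match → dropped.
- l row (acct_id=1, bucket=QE): matches 1 r row(s) → 1 output row(s).
- l row (acct_id=8, bucket=QE): no match → dropped.
Total: 4 rows.

4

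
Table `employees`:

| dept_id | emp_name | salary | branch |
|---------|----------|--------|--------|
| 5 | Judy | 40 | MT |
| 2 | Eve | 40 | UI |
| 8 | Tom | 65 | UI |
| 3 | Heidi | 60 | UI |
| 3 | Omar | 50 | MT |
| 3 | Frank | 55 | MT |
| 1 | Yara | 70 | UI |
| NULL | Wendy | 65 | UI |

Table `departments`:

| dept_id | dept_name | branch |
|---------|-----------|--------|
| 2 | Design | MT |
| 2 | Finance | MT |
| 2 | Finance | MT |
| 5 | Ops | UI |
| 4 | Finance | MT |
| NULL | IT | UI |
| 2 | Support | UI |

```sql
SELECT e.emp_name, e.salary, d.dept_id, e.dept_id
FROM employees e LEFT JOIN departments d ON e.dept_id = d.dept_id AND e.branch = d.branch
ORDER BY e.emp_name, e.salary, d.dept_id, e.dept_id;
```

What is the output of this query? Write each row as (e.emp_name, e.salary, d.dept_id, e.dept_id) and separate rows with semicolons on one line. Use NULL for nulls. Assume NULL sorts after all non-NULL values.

LEFT JOIN keeps every row from `employees`; unmatched rows get NULL for `departments`'s columns.
Matching on e.dept_id = d.dept_id AND e.branch = d.branch. A NULL in a compared column never satisfies the condition.
- e (dept_id=5, branch=MT) has no partner → padded with NULL.
- e (dept_id=2, branch=UI) pairs with 1 row(s) of d.
- e (dept_id=8, branch=UI) has no partner → padded with NULL.
- e (dept_id=3, branch=UI) has no partner → padded with NULL.
- e (dept_id=3, branch=MT) has no partner → padded with NULL.
- e (dept_id=3, branch=MT) has no partner → padded with NULL.
- e (dept_id=1, branch=UI) has no partner → padded with NULL.
- e (dept_id=NULL, branch=UI) has no partner → padded with NULL.
After projecting and ordering:
e.emp_name | e.salary | d.dept_id | e.dept_id
Eve | 40 | 2 | 2
Frank | 55 | NULL | 3
Heidi | 60 | NULL | 3
Judy | 40 | NULL | 5
Omar | 50 | NULL | 3
Tom | 65 | NULL | 8
Wendy | 65 | NULL | NULL
Yara | 70 | NULL | 1

(Eve, 40, 2, 2); (Frank, 55, NULL, 3); (Heidi, 60, NULL, 3); (Judy, 40, NULL, 5); (Omar, 50, NULL, 3); (Tom, 65, NULL, 8); (Wendy, 65, NULL, NULL); (Yara, 70, NULL, 1)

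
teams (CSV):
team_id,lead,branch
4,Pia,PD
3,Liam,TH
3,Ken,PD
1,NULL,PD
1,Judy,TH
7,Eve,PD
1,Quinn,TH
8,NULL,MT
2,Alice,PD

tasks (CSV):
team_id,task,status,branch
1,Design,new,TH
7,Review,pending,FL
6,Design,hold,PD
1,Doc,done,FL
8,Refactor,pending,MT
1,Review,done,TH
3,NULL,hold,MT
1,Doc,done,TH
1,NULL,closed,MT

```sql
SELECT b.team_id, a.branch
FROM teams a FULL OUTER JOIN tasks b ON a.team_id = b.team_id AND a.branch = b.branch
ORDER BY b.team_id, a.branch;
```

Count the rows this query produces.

FULL OUTER JOIN keeps every row from both sides; unmatched rows get NULL for the other side's columns.
Matching on a.team_id = b.team_id AND a.branch = b.branch.
- a row (team_id=4, branch=PD): no match → kept, b columns NULL.
- a row (team_id=3, branch=TH): no match → kept, b columns NULL.
- a row (team_id=3, branch=PD): no match → kept, b columns NULL.
- a row (team_id=1, branch=PD): no match → kept, b columns NULL.
- a row (team_id=1, branch=TH): matches 3 b row(s) → 3 output row(s).
- a row (team_id=7, branch=PD): no match → kept, b columns NULL.
- a row (team_id=1, branch=TH): matches 3 b row(s) → 3 output row(s).
- a row (team_id=8, branch=MT): matches 1 b row(s) → 1 output row(s).
- a row (team_id=2, branch=PD): no match → kept, b columns NULL.
- 5 b row(s) had no a match → kept, a columns NULL.
Total: 7 matched + 11 padded = 18 rows.

18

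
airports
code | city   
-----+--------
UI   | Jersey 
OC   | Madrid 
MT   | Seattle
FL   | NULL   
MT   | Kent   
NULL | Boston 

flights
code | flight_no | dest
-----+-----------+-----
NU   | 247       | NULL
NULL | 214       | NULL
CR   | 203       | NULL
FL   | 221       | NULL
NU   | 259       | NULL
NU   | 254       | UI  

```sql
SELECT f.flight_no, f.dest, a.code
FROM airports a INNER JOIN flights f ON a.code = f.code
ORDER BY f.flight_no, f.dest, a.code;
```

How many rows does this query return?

INNER JOIN keeps only pairs where the ON condition holds.
Matching on a.code = f.code. A NULL in a compared column never satisfies the condition.
- a (code=UI) has no partner → excluded.
- a (code=OC) has no partner → excluded.
- a (code=MT) has no partner → excluded.
- a (code=FL) pairs with 1 row(s) of f.
- a (code=MT) has no partner → excluded.
- a (code=NULL) has no partner → excluded.
Total: 1 rows.

1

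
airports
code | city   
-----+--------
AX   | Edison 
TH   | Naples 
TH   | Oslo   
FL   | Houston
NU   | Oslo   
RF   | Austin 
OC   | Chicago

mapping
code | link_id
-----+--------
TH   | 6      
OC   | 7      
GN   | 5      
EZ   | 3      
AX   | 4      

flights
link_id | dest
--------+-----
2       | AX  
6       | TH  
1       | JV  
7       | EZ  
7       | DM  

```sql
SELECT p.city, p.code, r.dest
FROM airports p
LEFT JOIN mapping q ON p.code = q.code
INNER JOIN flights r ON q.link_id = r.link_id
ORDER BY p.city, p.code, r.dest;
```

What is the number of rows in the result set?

4

Step 1 — p LEFT JOIN q on code → 7 row(s).
Then INNER JOIN `flights r` on link_id: keep only rows whose q.link_id appears in r.
Result: 4 row(s).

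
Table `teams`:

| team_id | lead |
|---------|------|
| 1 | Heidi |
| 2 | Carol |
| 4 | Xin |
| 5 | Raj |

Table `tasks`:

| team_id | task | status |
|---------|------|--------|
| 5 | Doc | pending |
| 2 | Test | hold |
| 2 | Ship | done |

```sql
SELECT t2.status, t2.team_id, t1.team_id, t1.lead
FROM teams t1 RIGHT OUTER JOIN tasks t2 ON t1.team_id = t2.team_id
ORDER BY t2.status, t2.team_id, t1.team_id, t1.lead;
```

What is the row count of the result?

3

RIGHT JOIN keeps every row from `tasks`; unmatched rows get NULL for `teams`'s columns.
Matching on t1.team_id = t2.team_id.
- t1 row (team_id=1): no match.
- t1 row (team_id=2): matches 2 t2 row(s) → 2 output row(s).
- t1 row (team_id=4): no match.
- t1 row (team_id=5): matches 1 t2 row(s) → 1 output row(s).
- every t2 row matched at least one t1 row.
Total: 3 rows.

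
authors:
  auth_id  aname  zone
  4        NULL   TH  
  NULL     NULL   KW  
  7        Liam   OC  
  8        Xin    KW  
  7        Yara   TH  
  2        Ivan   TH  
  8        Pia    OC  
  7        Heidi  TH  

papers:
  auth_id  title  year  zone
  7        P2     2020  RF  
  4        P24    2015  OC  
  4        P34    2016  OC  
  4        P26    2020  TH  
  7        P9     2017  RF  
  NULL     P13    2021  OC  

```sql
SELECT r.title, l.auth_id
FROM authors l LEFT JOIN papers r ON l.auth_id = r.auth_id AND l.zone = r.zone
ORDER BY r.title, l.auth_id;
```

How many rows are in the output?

LEFT JOIN keeps every row from `authors`; unmatched rows get NULL for `papers`'s columns.
Matching on l.auth_id = r.auth_id AND l.zone = r.zone. A NULL in a compared column never satisfies the condition.
Matched pairs: 1; unmatched l rows kept: 7.
Total: 1 matched + 7 padded = 8 rows.

8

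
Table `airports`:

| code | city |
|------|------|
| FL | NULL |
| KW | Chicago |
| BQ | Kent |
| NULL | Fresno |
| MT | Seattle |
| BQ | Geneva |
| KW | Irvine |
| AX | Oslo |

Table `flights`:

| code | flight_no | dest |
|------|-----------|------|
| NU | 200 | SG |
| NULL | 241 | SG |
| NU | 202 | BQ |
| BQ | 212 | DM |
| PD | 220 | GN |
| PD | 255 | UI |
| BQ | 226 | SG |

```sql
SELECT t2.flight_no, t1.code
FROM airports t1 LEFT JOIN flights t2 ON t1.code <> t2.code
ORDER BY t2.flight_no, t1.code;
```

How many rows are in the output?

LEFT JOIN keeps every row from `airports`; unmatched rows get NULL for `flights`'s columns.
Matching on t1.code <> t2.code. A NULL in a compared column never satisfies the condition.
- t1[0] code=FL → 6 match(es) in t2 → 6 row(s).
- t1[1] code=KW → 6 match(es) in t2 → 6 row(s).
- t1[2] code=BQ → 4 match(es) in t2 → 4 row(s).
- t1[3] code=NULL → no match; kept with NULLs on the t2 side.
- t1[4] code=MT → 6 match(es) in t2 → 6 row(s).
- t1[5] code=BQ → 4 match(es) in t2 → 4 row(s).
- t1[6] code=KW → 6 match(es) in t2 → 6 row(s).
- t1[7] code=AX → 6 match(es) in t2 → 6 row(s).
Total: 38 matched + 1 padded = 39 rows.

39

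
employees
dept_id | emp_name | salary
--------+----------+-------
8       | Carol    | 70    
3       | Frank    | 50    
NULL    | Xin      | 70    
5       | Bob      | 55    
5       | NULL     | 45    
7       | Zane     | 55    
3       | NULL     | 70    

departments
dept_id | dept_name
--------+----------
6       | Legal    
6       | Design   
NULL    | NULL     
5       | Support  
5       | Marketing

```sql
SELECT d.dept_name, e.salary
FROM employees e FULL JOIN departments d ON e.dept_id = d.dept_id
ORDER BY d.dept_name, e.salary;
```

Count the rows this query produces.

12

FULL OUTER JOIN keeps every row from both sides; unmatched rows get NULL for the other side's columns.
Matching on e.dept_id = d.dept_id. A NULL in a compared column never satisfies the condition.
Matched pairs: 4; unmatched e rows kept: 5; unmatched d rows kept: 3.
Total: 4 matched + 8 padded = 12 rows.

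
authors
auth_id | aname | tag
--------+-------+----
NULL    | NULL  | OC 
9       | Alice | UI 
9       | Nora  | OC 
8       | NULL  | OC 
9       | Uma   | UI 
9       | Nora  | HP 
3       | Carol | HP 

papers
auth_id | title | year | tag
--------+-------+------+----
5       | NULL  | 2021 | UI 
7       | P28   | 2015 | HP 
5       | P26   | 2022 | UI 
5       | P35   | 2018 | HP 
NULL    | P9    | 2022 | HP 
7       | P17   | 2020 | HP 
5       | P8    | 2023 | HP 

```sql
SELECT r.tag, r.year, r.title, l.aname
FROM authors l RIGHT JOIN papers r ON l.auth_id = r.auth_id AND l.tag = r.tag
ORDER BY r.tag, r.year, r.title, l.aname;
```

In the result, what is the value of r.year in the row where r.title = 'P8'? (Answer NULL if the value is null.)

RIGHT JOIN keeps every row from `papers`; unmatched rows get NULL for `authors`'s columns.
Matching on l.auth_id = r.auth_id AND l.tag = r.tag. A NULL in a compared column never satisfies the condition.
- auth_id=NULL, tag=OC: no matching r row.
- auth_id=9, tag=UI: no matching r row.
- auth_id=9, tag=OC: no matching r row.
- auth_id=8, tag=OC: no matching r row.
- auth_id=9, tag=UI: no matching r row.
- auth_id=9, tag=HP: no matching r row.
- auth_id=3, tag=HP: no matching r row.
- plus 7 unmatched r row(s), each kept with NULL l columns.

2023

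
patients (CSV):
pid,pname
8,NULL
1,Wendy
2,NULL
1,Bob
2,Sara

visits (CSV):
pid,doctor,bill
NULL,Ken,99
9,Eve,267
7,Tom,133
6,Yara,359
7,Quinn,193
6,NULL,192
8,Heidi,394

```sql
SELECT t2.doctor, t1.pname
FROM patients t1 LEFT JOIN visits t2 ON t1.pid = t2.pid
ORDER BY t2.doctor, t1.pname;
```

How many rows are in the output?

LEFT JOIN keeps every row from `patients`; unmatched rows get NULL for `visits`'s columns.
Matching on t1.pid = t2.pid. A NULL in a compared column never satisfies the condition.
- t1 row (pid=8): matches 1 t2 row(s) → 1 output row(s).
- t1 row (pid=1): no match → kept, t2 columns NULL.
- t1 row (pid=2): no match → kept, t2 columns NULL.
- t1 row (pid=1): no match → kept, t2 columns NULL.
- t1 row (pid=2): no match → kept, t2 columns NULL.
Total: 1 matched + 4 padded = 5 rows.

5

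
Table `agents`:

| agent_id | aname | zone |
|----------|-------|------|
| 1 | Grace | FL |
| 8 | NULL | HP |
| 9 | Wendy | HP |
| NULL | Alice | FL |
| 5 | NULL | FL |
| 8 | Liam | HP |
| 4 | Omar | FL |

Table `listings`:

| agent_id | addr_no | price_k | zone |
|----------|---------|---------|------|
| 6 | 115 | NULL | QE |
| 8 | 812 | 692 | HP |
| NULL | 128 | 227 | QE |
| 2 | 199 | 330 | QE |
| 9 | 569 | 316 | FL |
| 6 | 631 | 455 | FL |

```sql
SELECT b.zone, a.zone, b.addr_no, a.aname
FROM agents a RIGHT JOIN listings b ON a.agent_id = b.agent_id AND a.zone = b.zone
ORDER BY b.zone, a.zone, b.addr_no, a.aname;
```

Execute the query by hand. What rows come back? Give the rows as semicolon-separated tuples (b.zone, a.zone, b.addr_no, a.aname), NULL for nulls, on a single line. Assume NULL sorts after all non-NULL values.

(FL, NULL, 569, NULL); (FL, NULL, 631, NULL); (HP, HP, 812, Liam); (HP, HP, 812, NULL); (QE, NULL, 115, NULL); (QE, NULL, 128, NULL); (QE, NULL, 199, NULL)

RIGHT JOIN keeps every row from `listings`; unmatched rows get NULL for `agents`'s columns.
Matching on a.agent_id = b.agent_id AND a.zone = b.zone. A NULL in a compared column never satisfies the condition.
Matched pairs: 2; unmatched b rows kept: 5.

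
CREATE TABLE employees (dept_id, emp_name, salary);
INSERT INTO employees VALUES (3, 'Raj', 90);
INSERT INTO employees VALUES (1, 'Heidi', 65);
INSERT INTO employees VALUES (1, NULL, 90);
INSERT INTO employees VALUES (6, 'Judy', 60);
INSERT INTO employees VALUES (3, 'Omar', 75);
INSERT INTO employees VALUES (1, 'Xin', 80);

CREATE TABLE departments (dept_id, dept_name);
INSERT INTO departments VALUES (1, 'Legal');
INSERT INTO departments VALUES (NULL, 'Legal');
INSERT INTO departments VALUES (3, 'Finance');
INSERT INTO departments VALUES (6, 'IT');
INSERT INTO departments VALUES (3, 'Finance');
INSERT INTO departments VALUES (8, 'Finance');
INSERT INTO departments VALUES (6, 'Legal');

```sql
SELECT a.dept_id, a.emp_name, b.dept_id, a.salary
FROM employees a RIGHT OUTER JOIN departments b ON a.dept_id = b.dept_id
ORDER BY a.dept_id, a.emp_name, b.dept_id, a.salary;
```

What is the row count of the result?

RIGHT JOIN keeps every row from `departments`; unmatched rows get NULL for `employees`'s columns.
Matching on a.dept_id = b.dept_id. A NULL in a compared column never satisfies the condition.
- dept_id=3: 2 matching b row(s), so 2 row(s) emitted.
- dept_id=1: 1 matching b row(s), so 1 row(s) emitted.
- dept_id=1: 1 matching b row(s), so 1 row(s) emitted.
- dept_id=6: 2 matching b row(s), so 2 row(s) emitted.
- dept_id=3: 2 matching b row(s), so 2 row(s) emitted.
- dept_id=1: 1 matching b row(s), so 1 row(s) emitted.
- plus 2 unmatched b row(s), each kept with NULL a columns.
Total: 9 matched + 2 padded = 11 rows.

11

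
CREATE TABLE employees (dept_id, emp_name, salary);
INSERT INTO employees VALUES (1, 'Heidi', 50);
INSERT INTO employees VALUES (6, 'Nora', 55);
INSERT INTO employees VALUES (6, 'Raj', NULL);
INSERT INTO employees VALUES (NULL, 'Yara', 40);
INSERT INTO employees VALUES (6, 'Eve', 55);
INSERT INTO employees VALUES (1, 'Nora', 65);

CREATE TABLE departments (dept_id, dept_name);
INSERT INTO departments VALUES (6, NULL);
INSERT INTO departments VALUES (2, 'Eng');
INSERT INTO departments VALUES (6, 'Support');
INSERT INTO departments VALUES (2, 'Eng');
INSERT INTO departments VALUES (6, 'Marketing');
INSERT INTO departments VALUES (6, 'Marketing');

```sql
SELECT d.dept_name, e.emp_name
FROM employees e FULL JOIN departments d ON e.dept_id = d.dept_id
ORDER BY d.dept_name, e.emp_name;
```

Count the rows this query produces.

17

FULL OUTER JOIN keeps every row from both sides; unmatched rows get NULL for the other side's columns.
Matching on e.dept_id = d.dept_id. A NULL in a compared column never satisfies the condition.
Matched pairs: 12; unmatched e rows kept: 3; unmatched d rows kept: 2.
Total: 12 matched + 5 padded = 17 rows.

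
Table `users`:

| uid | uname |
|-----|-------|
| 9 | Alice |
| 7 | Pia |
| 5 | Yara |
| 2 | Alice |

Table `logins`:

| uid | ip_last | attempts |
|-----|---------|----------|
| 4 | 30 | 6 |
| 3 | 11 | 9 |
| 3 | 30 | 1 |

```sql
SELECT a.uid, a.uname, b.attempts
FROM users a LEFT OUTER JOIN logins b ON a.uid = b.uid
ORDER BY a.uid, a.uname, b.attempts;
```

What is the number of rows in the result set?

4

LEFT JOIN keeps every row from `users`; unmatched rows get NULL for `logins`'s columns.
Matching on a.uid = b.uid.
Matched pairs: 0; unmatched a rows kept: 4.
Total: 0 matched + 4 padded = 4 rows.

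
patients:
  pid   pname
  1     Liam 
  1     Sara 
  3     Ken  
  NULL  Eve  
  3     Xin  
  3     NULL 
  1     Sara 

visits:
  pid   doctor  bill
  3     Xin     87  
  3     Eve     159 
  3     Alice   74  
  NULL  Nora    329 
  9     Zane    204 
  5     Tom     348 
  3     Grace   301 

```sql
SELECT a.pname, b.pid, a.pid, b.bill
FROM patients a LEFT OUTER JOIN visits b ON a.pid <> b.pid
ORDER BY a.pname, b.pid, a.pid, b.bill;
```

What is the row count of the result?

LEFT JOIN keeps every row from `patients`; unmatched rows get NULL for `visits`'s columns.
Matching on a.pid <> b.pid. A NULL in a compared column never satisfies the condition.
- a (pid=1) pairs with 6 row(s) of b.
- a (pid=1) pairs with 6 row(s) of b.
- a (pid=3) pairs with 2 row(s) of b.
- a (pid=NULL) has no partner → padded with NULL.
- a (pid=3) pairs with 2 row(s) of b.
- a (pid=3) pairs with 2 row(s) of b.
- a (pid=1) pairs with 6 row(s) of b.
Total: 24 matched + 1 padded = 25 rows.

25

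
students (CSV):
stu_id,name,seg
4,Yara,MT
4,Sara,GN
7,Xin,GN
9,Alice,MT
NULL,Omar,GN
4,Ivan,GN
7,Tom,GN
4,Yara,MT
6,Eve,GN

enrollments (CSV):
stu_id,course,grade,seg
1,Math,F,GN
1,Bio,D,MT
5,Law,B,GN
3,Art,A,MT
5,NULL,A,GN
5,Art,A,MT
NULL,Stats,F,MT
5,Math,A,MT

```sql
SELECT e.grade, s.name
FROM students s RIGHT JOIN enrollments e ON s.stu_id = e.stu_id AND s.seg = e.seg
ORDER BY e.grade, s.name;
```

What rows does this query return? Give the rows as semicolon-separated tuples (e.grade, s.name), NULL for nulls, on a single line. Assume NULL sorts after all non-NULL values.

RIGHT JOIN keeps every row from `enrollments`; unmatched rows get NULL for `students`'s columns.
Matching on s.stu_id = e.stu_id AND s.seg = e.seg. A NULL in a compared column never satisfies the condition.
- s row (stu_id=4, seg=MT): no match.
- s row (stu_id=4, seg=GN): no match.
- s row (stu_id=7, seg=GN): no match.
- s row (stu_id=9, seg=MT): no match.
- s row (stu_id=NULL, seg=GN): no match.
- s row (stu_id=4, seg=GN): no match.
- s row (stu_id=7, seg=GN): no match.
- s row (stu_id=4, seg=MT): no match.
- s row (stu_id=6, seg=GN): no match.
- 8 e row(s) had no s match → kept, s columns NULL.
After projecting and ordering:
e.grade | s.name
A | NULL
A | NULL
A | NULL
A | NULL
B | NULL
D | NULL
F | NULL
F | NULL

(A, NULL); (A, NULL); (A, NULL); (A, NULL); (B, NULL); (D, NULL); (F, NULL); (F, NULL)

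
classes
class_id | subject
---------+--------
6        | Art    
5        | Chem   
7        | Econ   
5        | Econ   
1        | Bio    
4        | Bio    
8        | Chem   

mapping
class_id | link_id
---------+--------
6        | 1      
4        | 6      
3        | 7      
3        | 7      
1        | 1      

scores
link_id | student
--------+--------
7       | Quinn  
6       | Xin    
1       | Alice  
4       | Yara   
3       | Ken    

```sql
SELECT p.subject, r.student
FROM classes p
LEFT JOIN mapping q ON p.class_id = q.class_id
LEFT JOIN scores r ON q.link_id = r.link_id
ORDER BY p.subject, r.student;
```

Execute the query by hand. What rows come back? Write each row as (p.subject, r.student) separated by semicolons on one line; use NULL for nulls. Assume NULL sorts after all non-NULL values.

(Art, Alice); (Bio, Alice); (Bio, Xin); (Chem, NULL); (Chem, NULL); (Econ, NULL); (Econ, NULL)

Step 1 — p LEFT JOIN q on class_id → 7 row(s).
Then LEFT JOIN `scores r` on link_id: each of those 7 rows is kept; rows whose q.link_id has no match in r get NULL for r's columns.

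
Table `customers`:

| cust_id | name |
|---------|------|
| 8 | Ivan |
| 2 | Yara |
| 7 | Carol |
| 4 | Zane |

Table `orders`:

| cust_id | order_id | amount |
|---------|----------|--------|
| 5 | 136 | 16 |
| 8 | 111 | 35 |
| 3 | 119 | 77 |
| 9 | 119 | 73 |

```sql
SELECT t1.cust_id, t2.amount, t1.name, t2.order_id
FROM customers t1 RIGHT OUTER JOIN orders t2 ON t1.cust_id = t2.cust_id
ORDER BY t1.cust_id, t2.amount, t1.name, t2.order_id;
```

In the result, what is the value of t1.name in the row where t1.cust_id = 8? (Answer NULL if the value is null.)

Ivan

RIGHT JOIN keeps every row from `orders`; unmatched rows get NULL for `customers`'s columns.
Matching on t1.cust_id = t2.cust_id.
Matched pairs: 1; unmatched t2 rows kept: 3.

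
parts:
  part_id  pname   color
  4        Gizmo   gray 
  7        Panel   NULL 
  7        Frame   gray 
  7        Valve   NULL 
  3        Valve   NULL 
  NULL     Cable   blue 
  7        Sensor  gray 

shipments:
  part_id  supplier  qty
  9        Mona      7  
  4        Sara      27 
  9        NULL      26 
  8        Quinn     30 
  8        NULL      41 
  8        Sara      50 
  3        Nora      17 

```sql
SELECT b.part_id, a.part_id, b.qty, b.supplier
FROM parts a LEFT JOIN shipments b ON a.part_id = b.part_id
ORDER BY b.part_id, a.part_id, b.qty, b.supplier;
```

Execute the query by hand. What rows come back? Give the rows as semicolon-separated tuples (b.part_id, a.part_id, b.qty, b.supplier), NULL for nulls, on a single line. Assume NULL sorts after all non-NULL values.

LEFT JOIN keeps every row from `parts`; unmatched rows get NULL for `shipments`'s columns.
Matching on a.part_id = b.part_id. A NULL in a compared column never satisfies the condition.
Matched pairs: 2; unmatched a rows kept: 5.

(3, 3, 17, Nora); (4, 4, 27, Sara); (NULL, 7, NULL, NULL); (NULL, 7, NULL, NULL); (NULL, 7, NULL, NULL); (NULL, 7, NULL, NULL); (NULL, NULL, NULL, NULL)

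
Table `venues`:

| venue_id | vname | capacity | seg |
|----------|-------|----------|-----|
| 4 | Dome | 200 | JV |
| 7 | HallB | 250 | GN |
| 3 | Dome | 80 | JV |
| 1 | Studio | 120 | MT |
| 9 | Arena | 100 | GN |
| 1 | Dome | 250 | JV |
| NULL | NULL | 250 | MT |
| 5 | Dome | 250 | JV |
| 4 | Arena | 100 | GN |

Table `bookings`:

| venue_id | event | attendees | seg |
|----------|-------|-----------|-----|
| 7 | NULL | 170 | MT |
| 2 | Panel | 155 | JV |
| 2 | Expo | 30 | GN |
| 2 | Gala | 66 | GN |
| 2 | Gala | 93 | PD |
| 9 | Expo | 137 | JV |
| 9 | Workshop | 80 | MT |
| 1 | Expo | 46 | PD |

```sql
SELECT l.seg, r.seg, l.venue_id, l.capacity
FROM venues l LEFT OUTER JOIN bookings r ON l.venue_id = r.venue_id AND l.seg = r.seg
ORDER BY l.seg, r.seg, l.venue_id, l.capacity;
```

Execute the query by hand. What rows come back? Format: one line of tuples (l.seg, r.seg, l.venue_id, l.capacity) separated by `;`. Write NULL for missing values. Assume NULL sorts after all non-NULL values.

LEFT JOIN keeps every row from `venues`; unmatched rows get NULL for `bookings`'s columns.
Matching on l.venue_id = r.venue_id AND l.seg = r.seg. A NULL in a compared column never satisfies the condition.
- venue_id=4, seg=JV: no r row matches, row kept with r columns NULL.
- venue_id=7, seg=GN: no r row matches, row kept with r columns NULL.
- venue_id=3, seg=JV: no r row matches, row kept with r columns NULL.
- venue_id=1, seg=MT: no r row matches, row kept with r columns NULL.
- venue_id=9, seg=GN: no r row matches, row kept with r columns NULL.
- venue_id=1, seg=JV: no r row matches, row kept with r columns NULL.
- venue_id=NULL, seg=MT: no r row matches, row kept with r columns NULL.
- venue_id=5, seg=JV: no r row matches, row kept with r columns NULL.
- venue_id=4, seg=GN: no r row matches, row kept with r columns NULL.
After projecting and ordering:
l.seg | r.seg | l.venue_id | l.capacity
GN | NULL | 4 | 100
GN | NULL | 7 | 250
GN | NULL | 9 | 100
JV | NULL | 1 | 250
JV | NULL | 3 | 80
JV | NULL | 4 | 200
JV | NULL | 5 | 250
MT | NULL | 1 | 120
MT | NULL | NULL | 250

(GN, NULL, 4, 100); (GN, NULL, 7, 250); (GN, NULL, 9, 100); (JV, NULL, 1, 250); (JV, NULL, 3, 80); (JV, NULL, 4, 200); (JV, NULL, 5, 250); (MT, NULL, 1, 120); (MT, NULL, NULL, 250)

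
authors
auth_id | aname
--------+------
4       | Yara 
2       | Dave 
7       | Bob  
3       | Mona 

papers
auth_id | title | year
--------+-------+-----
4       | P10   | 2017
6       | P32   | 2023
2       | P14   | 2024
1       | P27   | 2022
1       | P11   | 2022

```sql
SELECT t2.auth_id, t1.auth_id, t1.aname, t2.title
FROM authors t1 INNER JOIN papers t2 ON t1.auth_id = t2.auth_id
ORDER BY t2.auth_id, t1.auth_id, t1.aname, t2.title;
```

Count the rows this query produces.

INNER JOIN keeps only pairs where the ON condition holds.
Matching on t1.auth_id = t2.auth_id.
Matched pairs: 2.
Total: 2 rows.

2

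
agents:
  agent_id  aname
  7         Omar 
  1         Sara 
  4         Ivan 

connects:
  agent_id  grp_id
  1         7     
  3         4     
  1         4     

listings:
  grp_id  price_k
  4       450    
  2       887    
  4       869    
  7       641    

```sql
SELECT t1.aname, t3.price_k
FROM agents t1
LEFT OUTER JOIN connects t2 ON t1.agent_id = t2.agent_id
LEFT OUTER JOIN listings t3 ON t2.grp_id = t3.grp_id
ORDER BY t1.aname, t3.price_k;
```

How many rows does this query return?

5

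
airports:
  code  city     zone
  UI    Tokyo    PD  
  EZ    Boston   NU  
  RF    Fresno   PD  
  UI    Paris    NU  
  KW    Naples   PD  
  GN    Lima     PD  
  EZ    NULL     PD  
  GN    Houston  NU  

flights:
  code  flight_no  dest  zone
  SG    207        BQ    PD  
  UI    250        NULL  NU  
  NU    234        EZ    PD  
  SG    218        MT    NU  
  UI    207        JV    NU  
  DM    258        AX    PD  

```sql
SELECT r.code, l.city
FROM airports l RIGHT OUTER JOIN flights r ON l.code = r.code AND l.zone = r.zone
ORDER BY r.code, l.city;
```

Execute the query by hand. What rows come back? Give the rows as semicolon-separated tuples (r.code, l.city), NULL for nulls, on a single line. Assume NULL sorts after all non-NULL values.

RIGHT JOIN keeps every row from `flights`; unmatched rows get NULL for `airports`'s columns.
Matching on l.code = r.code AND l.zone = r.zone.
Matched pairs: 2; unmatched r rows kept: 4.

(DM, NULL); (NU, NULL); (SG, NULL); (SG, NULL); (UI, Paris); (UI, Paris)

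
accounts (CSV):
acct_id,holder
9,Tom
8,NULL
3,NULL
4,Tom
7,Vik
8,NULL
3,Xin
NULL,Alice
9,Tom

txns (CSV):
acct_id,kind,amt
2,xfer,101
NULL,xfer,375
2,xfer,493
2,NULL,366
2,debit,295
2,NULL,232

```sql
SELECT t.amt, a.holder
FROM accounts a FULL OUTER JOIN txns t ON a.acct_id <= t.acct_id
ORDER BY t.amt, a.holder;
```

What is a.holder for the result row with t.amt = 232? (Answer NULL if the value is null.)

NULL

FULL OUTER JOIN keeps every row from both sides; unmatched rows get NULL for the other side's columns.
Matching on a.acct_id <= t.acct_id. A NULL in a compared column never satisfies the condition.
Matched pairs: 0; unmatched a rows kept: 9; unmatched t rows kept: 6.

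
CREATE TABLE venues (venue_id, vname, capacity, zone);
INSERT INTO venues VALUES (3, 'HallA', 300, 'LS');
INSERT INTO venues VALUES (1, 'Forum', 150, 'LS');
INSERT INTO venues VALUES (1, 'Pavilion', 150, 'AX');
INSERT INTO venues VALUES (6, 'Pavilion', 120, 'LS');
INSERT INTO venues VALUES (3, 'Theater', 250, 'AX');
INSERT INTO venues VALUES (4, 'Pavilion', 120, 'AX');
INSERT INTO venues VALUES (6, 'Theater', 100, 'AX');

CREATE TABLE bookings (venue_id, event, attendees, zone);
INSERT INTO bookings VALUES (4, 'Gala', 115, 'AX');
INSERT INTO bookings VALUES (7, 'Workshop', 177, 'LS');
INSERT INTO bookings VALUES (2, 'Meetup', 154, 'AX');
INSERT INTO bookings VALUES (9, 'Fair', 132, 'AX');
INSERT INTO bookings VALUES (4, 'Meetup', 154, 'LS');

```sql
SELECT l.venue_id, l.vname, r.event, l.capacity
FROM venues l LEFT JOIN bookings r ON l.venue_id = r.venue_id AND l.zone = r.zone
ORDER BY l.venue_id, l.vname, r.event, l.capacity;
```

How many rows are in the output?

LEFT JOIN keeps every row from `venues`; unmatched rows get NULL for `bookings`'s columns.
Matching on l.venue_id = r.venue_id AND l.zone = r.zone.
- l row (venue_id=3, zone=LS): no match → kept, r columns NULL.
- l row (venue_id=1, zone=LS): no match → kept, r columns NULL.
- l row (venue_id=1, zone=AX): no match → kept, r columns NULL.
- l row (venue_id=6, zone=LS): no match → kept, r columns NULL.
- l row (venue_id=3, zone=AX): no match → kept, r columns NULL.
- l row (venue_id=4, zone=AX): matches 1 r row(s) → 1 output row(s).
- l row (venue_id=6, zone=AX): no match → kept, r columns NULL.
Total: 1 matched + 6 padded = 7 rows.

7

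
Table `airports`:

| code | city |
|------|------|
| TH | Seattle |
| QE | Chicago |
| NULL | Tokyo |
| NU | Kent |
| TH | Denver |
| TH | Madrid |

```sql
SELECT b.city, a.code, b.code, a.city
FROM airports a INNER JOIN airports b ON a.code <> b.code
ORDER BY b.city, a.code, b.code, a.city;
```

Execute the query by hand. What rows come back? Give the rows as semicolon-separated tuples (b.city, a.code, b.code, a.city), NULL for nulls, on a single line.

(Chicago, NU, QE, Kent); (Chicago, TH, QE, Denver); (Chicago, TH, QE, Madrid); (Chicago, TH, QE, Seattle); (Denver, NU, TH, Kent); (Denver, QE, TH, Chicago); (Kent, QE, NU, Chicago); (Kent, TH, NU, Denver); (Kent, TH, NU, Madrid); (Kent, TH, NU, Seattle); (Madrid, NU, TH, Kent); (Madrid, QE, TH, Chicago); (Seattle, NU, TH, Kent); (Seattle, QE, TH, Chicago)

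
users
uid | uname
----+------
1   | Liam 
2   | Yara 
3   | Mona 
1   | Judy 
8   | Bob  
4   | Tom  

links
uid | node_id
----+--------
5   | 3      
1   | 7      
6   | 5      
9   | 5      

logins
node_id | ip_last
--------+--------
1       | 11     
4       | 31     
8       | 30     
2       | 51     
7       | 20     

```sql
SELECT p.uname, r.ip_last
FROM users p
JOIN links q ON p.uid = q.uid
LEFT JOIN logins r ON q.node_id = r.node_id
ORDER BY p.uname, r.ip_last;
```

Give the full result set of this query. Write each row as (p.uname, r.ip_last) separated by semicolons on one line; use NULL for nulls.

Step 1 — p INNER JOIN q on uid → 2 row(s).
Then LEFT JOIN `logins r` on node_id: each of those 2 rows is kept; rows whose q.node_id has no match in r get NULL for r's columns.

(Judy, 20); (Liam, 20)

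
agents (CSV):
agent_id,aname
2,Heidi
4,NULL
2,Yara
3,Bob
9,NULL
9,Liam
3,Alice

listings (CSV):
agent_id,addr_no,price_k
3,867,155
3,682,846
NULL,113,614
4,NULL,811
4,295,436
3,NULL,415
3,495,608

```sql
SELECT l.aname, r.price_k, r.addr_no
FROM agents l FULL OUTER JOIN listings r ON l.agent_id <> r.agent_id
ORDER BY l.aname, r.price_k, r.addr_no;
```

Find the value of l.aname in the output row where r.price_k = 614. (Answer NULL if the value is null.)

NULL

FULL OUTER JOIN keeps every row from both sides; unmatched rows get NULL for the other side's columns.
Matching on l.agent_id <> r.agent_id. A NULL in a compared column never satisfies the condition.
- agent_id=2: 6 matching r row(s), so 6 row(s) emitted.
- agent_id=4: 4 matching r row(s), so 4 row(s) emitted.
- agent_id=2: 6 matching r row(s), so 6 row(s) emitted.
- agent_id=3: 2 matching r row(s), so 2 row(s) emitted.
- agent_id=9: 6 matching r row(s), so 6 row(s) emitted.
- agent_id=9: 6 matching r row(s), so 6 row(s) emitted.
- agent_id=3: 2 matching r row(s), so 2 row(s) emitted.
- 1 r row(s) had no l match → kept, l columns NULL.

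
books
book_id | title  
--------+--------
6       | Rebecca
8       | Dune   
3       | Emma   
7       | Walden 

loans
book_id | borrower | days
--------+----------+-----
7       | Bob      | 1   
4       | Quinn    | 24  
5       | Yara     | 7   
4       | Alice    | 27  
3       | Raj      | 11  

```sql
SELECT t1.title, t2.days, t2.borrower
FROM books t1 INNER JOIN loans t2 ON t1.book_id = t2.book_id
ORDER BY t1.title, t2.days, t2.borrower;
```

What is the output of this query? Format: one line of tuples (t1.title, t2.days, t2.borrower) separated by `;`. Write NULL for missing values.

INNER JOIN keeps only pairs where the ON condition holds.
Matching on t1.book_id = t2.book_id.
- t1 (book_id=6) has no partner → excluded.
- t1 (book_id=8) has no partner → excluded.
- t1 (book_id=3) pairs with 1 row(s) of t2.
- t1 (book_id=7) pairs with 1 row(s) of t2.
After projecting and ordering:
t1.title | t2.days | t2.borrower
Emma | 11 | Raj
Walden | 1 | Bob

(Emma, 11, Raj); (Walden, 1, Bob)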